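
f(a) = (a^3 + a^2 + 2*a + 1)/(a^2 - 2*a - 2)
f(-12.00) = -9.68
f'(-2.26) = 0.56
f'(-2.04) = 0.51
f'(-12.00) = 0.95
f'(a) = (2 - 2*a)*(a^3 + a^2 + 2*a + 1)/(a^2 - 2*a - 2)^2 + (3*a^2 + 2*a + 2)/(a^2 - 2*a - 2) = (a^4 - 4*a^3 - 10*a^2 - 6*a - 2)/(a^4 - 4*a^3 + 8*a + 4)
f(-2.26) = -1.31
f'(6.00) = 0.07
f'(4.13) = -4.07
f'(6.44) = 0.28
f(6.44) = 12.12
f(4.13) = 14.24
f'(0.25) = -0.70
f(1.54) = -3.73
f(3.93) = 15.22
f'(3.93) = -5.91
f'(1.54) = -5.99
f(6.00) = 12.05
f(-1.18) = -0.92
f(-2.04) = -1.19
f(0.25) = -0.65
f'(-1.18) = -0.11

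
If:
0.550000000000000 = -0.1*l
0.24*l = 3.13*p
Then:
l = -5.50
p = -0.42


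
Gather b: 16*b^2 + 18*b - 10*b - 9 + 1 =16*b^2 + 8*b - 8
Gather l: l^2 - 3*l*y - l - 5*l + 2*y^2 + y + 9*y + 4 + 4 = l^2 + l*(-3*y - 6) + 2*y^2 + 10*y + 8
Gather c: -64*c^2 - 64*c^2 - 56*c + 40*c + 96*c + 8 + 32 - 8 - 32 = -128*c^2 + 80*c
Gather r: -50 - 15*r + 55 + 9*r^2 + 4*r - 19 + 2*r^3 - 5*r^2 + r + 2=2*r^3 + 4*r^2 - 10*r - 12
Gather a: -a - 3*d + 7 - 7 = -a - 3*d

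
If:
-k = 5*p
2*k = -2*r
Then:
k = -r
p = r/5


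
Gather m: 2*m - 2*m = 0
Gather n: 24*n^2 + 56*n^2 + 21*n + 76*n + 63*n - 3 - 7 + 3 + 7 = 80*n^2 + 160*n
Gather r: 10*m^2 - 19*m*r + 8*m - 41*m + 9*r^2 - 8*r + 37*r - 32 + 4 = 10*m^2 - 33*m + 9*r^2 + r*(29 - 19*m) - 28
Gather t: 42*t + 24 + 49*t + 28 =91*t + 52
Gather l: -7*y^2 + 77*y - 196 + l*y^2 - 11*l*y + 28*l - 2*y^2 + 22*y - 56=l*(y^2 - 11*y + 28) - 9*y^2 + 99*y - 252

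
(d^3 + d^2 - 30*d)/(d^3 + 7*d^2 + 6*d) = (d - 5)/(d + 1)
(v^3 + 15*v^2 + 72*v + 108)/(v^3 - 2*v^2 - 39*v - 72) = (v^2 + 12*v + 36)/(v^2 - 5*v - 24)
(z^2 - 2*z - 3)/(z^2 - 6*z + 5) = (z^2 - 2*z - 3)/(z^2 - 6*z + 5)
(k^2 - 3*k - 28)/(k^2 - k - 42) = (k + 4)/(k + 6)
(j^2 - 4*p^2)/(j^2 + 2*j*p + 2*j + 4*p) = (j - 2*p)/(j + 2)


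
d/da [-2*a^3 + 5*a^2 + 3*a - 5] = -6*a^2 + 10*a + 3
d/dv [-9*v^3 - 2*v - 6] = -27*v^2 - 2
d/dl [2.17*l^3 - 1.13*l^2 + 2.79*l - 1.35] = 6.51*l^2 - 2.26*l + 2.79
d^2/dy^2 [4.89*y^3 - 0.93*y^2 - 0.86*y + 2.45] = 29.34*y - 1.86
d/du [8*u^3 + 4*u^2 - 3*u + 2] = 24*u^2 + 8*u - 3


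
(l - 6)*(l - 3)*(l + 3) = l^3 - 6*l^2 - 9*l + 54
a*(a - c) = a^2 - a*c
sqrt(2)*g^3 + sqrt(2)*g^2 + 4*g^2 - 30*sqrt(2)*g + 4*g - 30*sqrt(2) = (g - 3*sqrt(2))*(g + 5*sqrt(2))*(sqrt(2)*g + sqrt(2))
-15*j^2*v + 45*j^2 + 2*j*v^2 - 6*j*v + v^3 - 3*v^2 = (-3*j + v)*(5*j + v)*(v - 3)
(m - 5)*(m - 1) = m^2 - 6*m + 5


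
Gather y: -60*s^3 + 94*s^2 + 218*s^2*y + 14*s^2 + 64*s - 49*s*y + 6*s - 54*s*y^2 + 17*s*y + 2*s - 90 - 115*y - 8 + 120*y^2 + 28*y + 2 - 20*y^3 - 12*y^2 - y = -60*s^3 + 108*s^2 + 72*s - 20*y^3 + y^2*(108 - 54*s) + y*(218*s^2 - 32*s - 88) - 96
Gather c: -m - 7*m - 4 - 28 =-8*m - 32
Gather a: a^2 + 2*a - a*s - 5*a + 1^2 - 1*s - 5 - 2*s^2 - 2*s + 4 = a^2 + a*(-s - 3) - 2*s^2 - 3*s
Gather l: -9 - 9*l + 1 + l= -8*l - 8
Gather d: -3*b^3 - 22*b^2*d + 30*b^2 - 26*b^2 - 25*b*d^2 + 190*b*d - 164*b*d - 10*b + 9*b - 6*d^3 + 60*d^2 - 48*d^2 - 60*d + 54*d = -3*b^3 + 4*b^2 - b - 6*d^3 + d^2*(12 - 25*b) + d*(-22*b^2 + 26*b - 6)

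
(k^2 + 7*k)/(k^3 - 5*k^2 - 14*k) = (k + 7)/(k^2 - 5*k - 14)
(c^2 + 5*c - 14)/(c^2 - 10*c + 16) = (c + 7)/(c - 8)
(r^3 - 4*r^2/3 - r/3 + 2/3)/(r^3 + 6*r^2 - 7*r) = (3*r^2 - r - 2)/(3*r*(r + 7))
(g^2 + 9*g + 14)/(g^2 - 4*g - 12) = (g + 7)/(g - 6)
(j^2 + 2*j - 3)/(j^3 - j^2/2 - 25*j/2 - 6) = 2*(j - 1)/(2*j^2 - 7*j - 4)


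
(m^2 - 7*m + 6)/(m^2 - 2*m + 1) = (m - 6)/(m - 1)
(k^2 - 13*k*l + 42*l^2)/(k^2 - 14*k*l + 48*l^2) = (k - 7*l)/(k - 8*l)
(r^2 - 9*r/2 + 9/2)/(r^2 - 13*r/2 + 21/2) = (2*r - 3)/(2*r - 7)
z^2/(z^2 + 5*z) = z/(z + 5)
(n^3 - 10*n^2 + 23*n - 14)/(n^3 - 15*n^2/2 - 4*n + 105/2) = 2*(n^2 - 3*n + 2)/(2*n^2 - n - 15)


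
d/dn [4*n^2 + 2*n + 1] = 8*n + 2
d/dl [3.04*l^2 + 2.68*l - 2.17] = 6.08*l + 2.68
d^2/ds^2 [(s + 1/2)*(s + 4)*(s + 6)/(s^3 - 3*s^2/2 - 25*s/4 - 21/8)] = 24*(64*s^3 + 468*s^2 + 72*s + 771)/(64*s^6 - 384*s^5 - 240*s^4 + 3520*s^3 + 1260*s^2 - 10584*s - 9261)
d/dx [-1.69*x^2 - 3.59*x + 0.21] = -3.38*x - 3.59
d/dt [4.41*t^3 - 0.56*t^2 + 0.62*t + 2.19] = 13.23*t^2 - 1.12*t + 0.62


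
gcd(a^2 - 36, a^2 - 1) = 1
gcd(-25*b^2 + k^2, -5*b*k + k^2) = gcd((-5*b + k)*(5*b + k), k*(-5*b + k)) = 5*b - k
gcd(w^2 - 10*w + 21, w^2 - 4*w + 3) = w - 3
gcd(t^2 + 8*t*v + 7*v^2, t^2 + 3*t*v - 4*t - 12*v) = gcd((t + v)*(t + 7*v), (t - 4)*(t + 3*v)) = 1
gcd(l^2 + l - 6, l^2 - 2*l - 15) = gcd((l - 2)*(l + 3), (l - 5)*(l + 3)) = l + 3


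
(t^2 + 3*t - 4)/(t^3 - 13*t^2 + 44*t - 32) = (t + 4)/(t^2 - 12*t + 32)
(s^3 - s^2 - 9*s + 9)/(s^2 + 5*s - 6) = (s^2 - 9)/(s + 6)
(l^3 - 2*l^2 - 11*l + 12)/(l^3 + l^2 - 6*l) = (l^2 - 5*l + 4)/(l*(l - 2))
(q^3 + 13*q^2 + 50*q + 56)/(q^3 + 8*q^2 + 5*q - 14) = (q + 4)/(q - 1)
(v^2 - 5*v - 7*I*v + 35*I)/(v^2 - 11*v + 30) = (v - 7*I)/(v - 6)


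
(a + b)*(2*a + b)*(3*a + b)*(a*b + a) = 6*a^4*b + 6*a^4 + 11*a^3*b^2 + 11*a^3*b + 6*a^2*b^3 + 6*a^2*b^2 + a*b^4 + a*b^3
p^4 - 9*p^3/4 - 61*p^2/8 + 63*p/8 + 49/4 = (p - 7/2)*(p - 7/4)*(p + 1)*(p + 2)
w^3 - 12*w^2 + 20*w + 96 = (w - 8)*(w - 6)*(w + 2)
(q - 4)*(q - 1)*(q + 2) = q^3 - 3*q^2 - 6*q + 8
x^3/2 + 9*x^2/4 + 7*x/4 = x*(x/2 + 1/2)*(x + 7/2)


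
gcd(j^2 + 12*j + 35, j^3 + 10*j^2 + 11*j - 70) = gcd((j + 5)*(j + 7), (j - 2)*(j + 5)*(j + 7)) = j^2 + 12*j + 35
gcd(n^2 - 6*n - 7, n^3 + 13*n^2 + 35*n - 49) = 1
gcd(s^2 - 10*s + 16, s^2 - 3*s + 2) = s - 2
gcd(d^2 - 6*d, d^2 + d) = d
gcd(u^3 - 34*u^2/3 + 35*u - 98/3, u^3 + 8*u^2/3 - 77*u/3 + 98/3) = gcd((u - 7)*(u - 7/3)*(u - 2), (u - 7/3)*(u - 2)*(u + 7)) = u^2 - 13*u/3 + 14/3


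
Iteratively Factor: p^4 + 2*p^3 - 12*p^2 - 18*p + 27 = (p + 3)*(p^3 - p^2 - 9*p + 9) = (p + 3)^2*(p^2 - 4*p + 3) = (p - 1)*(p + 3)^2*(p - 3)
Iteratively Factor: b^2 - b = (b)*(b - 1)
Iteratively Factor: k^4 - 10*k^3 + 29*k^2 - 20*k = (k - 4)*(k^3 - 6*k^2 + 5*k) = k*(k - 4)*(k^2 - 6*k + 5) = k*(k - 5)*(k - 4)*(k - 1)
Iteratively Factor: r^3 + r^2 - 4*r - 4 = (r + 2)*(r^2 - r - 2) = (r - 2)*(r + 2)*(r + 1)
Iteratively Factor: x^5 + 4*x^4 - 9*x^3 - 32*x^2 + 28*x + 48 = (x - 2)*(x^4 + 6*x^3 + 3*x^2 - 26*x - 24) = (x - 2)^2*(x^3 + 8*x^2 + 19*x + 12) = (x - 2)^2*(x + 3)*(x^2 + 5*x + 4) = (x - 2)^2*(x + 1)*(x + 3)*(x + 4)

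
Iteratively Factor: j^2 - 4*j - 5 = (j - 5)*(j + 1)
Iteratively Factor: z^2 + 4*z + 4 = (z + 2)*(z + 2)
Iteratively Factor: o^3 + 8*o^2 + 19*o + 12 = (o + 3)*(o^2 + 5*o + 4) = (o + 1)*(o + 3)*(o + 4)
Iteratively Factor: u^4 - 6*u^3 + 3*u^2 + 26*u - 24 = (u - 4)*(u^3 - 2*u^2 - 5*u + 6) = (u - 4)*(u - 1)*(u^2 - u - 6) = (u - 4)*(u - 1)*(u + 2)*(u - 3)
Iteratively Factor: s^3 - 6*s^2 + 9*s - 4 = (s - 4)*(s^2 - 2*s + 1) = (s - 4)*(s - 1)*(s - 1)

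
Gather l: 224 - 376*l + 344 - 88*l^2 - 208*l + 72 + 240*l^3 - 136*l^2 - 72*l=240*l^3 - 224*l^2 - 656*l + 640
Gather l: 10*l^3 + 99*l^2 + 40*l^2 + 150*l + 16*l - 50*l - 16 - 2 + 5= 10*l^3 + 139*l^2 + 116*l - 13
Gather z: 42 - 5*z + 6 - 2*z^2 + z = -2*z^2 - 4*z + 48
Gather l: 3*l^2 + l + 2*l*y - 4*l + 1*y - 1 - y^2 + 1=3*l^2 + l*(2*y - 3) - y^2 + y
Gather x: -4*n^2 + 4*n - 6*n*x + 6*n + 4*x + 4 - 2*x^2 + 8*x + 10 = -4*n^2 + 10*n - 2*x^2 + x*(12 - 6*n) + 14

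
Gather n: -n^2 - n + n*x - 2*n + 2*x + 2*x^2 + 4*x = -n^2 + n*(x - 3) + 2*x^2 + 6*x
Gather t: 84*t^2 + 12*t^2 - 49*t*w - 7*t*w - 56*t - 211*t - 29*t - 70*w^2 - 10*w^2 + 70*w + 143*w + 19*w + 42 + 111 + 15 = 96*t^2 + t*(-56*w - 296) - 80*w^2 + 232*w + 168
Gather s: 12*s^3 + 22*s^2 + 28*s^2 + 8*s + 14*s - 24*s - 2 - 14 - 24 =12*s^3 + 50*s^2 - 2*s - 40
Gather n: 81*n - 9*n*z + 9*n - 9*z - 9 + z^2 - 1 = n*(90 - 9*z) + z^2 - 9*z - 10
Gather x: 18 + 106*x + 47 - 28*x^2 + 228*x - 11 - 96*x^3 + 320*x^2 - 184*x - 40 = -96*x^3 + 292*x^2 + 150*x + 14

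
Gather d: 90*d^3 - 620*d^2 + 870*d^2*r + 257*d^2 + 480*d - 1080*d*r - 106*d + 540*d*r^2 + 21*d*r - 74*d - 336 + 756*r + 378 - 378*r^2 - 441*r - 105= 90*d^3 + d^2*(870*r - 363) + d*(540*r^2 - 1059*r + 300) - 378*r^2 + 315*r - 63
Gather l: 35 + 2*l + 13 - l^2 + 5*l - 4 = -l^2 + 7*l + 44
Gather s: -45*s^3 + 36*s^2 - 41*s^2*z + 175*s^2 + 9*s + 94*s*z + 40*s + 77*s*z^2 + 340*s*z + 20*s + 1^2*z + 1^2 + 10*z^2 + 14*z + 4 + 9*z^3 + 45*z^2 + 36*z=-45*s^3 + s^2*(211 - 41*z) + s*(77*z^2 + 434*z + 69) + 9*z^3 + 55*z^2 + 51*z + 5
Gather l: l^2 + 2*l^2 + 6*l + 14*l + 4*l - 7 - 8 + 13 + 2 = 3*l^2 + 24*l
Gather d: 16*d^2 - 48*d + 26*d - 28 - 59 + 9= 16*d^2 - 22*d - 78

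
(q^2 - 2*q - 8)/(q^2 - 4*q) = (q + 2)/q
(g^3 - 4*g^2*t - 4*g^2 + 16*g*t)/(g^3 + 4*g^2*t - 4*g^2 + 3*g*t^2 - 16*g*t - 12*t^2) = g*(g - 4*t)/(g^2 + 4*g*t + 3*t^2)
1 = 1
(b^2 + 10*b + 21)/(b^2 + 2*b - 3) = (b + 7)/(b - 1)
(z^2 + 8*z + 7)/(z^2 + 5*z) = (z^2 + 8*z + 7)/(z*(z + 5))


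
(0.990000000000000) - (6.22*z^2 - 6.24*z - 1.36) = -6.22*z^2 + 6.24*z + 2.35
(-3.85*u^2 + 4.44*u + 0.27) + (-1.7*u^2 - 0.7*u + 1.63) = -5.55*u^2 + 3.74*u + 1.9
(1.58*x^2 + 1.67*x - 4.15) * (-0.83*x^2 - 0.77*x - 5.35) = -1.3114*x^4 - 2.6027*x^3 - 6.2944*x^2 - 5.739*x + 22.2025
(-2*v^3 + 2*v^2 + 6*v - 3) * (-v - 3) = 2*v^4 + 4*v^3 - 12*v^2 - 15*v + 9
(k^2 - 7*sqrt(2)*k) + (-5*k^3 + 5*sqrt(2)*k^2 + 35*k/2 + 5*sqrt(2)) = -5*k^3 + k^2 + 5*sqrt(2)*k^2 - 7*sqrt(2)*k + 35*k/2 + 5*sqrt(2)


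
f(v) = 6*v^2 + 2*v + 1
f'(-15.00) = -178.00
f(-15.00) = 1321.00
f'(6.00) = 74.00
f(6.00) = 229.00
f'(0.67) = 10.04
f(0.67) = 5.03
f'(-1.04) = -10.48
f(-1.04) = 5.41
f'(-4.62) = -53.44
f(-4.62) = 119.83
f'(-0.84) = -8.08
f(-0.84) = 3.55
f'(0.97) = 13.64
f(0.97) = 8.59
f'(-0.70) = -6.40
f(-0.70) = 2.54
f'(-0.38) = -2.56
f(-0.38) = 1.11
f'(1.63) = 21.56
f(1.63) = 20.20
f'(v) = 12*v + 2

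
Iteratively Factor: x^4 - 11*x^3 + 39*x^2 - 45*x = (x - 3)*(x^3 - 8*x^2 + 15*x) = (x - 3)^2*(x^2 - 5*x) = x*(x - 3)^2*(x - 5)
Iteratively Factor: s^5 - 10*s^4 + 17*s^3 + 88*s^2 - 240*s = (s - 4)*(s^4 - 6*s^3 - 7*s^2 + 60*s) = s*(s - 4)*(s^3 - 6*s^2 - 7*s + 60) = s*(s - 5)*(s - 4)*(s^2 - s - 12) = s*(s - 5)*(s - 4)*(s + 3)*(s - 4)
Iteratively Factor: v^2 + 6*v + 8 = (v + 4)*(v + 2)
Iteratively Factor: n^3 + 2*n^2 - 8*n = (n - 2)*(n^2 + 4*n) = n*(n - 2)*(n + 4)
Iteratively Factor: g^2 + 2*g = (g)*(g + 2)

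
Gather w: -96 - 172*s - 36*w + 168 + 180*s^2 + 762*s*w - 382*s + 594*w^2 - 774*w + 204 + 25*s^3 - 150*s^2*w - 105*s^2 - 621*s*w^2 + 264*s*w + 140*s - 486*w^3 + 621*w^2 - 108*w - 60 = 25*s^3 + 75*s^2 - 414*s - 486*w^3 + w^2*(1215 - 621*s) + w*(-150*s^2 + 1026*s - 918) + 216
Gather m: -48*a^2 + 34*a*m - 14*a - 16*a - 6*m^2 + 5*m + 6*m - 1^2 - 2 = -48*a^2 - 30*a - 6*m^2 + m*(34*a + 11) - 3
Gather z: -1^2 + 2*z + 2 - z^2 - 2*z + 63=64 - z^2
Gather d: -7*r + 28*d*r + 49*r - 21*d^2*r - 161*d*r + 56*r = -21*d^2*r - 133*d*r + 98*r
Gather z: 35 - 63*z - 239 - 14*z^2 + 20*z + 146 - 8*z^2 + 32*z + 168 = -22*z^2 - 11*z + 110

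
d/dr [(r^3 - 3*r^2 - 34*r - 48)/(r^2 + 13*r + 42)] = (r^4 + 26*r^3 + 121*r^2 - 156*r - 804)/(r^4 + 26*r^3 + 253*r^2 + 1092*r + 1764)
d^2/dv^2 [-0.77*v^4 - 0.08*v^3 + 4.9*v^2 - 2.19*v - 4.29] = -9.24*v^2 - 0.48*v + 9.8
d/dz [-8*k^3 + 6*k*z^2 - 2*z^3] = 6*z*(2*k - z)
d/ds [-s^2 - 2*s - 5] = -2*s - 2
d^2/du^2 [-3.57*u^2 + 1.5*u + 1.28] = -7.14000000000000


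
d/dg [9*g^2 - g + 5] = 18*g - 1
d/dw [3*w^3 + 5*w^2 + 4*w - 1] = 9*w^2 + 10*w + 4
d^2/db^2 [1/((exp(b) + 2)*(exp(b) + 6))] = 4*(exp(3*b) + 6*exp(2*b) + 4*exp(b) - 24)*exp(b)/(exp(6*b) + 24*exp(5*b) + 228*exp(4*b) + 1088*exp(3*b) + 2736*exp(2*b) + 3456*exp(b) + 1728)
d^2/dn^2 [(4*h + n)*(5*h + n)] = 2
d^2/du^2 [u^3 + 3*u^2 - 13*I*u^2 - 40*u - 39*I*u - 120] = 6*u + 6 - 26*I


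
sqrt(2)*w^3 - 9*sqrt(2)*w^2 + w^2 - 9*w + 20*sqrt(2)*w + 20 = (w - 5)*(w - 4)*(sqrt(2)*w + 1)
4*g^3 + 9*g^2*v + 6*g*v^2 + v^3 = (g + v)^2*(4*g + v)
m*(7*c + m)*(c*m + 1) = 7*c^2*m^2 + c*m^3 + 7*c*m + m^2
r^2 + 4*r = r*(r + 4)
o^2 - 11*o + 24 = (o - 8)*(o - 3)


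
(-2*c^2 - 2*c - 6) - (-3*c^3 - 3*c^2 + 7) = 3*c^3 + c^2 - 2*c - 13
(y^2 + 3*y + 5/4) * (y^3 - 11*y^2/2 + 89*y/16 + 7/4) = y^5 - 5*y^4/2 - 155*y^3/16 + 185*y^2/16 + 781*y/64 + 35/16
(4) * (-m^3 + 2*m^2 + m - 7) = -4*m^3 + 8*m^2 + 4*m - 28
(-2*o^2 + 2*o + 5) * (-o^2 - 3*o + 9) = 2*o^4 + 4*o^3 - 29*o^2 + 3*o + 45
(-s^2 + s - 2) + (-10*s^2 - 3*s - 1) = -11*s^2 - 2*s - 3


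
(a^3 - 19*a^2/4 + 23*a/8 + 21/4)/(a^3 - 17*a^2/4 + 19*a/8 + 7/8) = (4*a^2 - 5*a - 6)/(4*a^2 - 3*a - 1)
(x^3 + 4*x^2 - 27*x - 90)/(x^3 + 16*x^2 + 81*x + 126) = (x - 5)/(x + 7)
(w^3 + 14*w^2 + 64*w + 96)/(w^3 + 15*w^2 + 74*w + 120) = (w + 4)/(w + 5)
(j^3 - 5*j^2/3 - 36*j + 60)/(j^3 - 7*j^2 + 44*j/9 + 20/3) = 3*(j + 6)/(3*j + 2)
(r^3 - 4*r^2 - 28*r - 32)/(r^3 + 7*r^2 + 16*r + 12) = (r - 8)/(r + 3)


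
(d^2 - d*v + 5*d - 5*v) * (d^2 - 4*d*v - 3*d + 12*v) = d^4 - 5*d^3*v + 2*d^3 + 4*d^2*v^2 - 10*d^2*v - 15*d^2 + 8*d*v^2 + 75*d*v - 60*v^2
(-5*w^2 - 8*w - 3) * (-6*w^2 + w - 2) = 30*w^4 + 43*w^3 + 20*w^2 + 13*w + 6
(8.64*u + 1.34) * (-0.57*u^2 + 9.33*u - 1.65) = -4.9248*u^3 + 79.8474*u^2 - 1.7538*u - 2.211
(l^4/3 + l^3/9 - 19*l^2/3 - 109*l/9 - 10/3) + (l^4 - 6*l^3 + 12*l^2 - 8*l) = 4*l^4/3 - 53*l^3/9 + 17*l^2/3 - 181*l/9 - 10/3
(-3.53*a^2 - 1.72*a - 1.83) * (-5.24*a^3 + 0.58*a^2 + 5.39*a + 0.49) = 18.4972*a^5 + 6.9654*a^4 - 10.4351*a^3 - 12.0619*a^2 - 10.7065*a - 0.8967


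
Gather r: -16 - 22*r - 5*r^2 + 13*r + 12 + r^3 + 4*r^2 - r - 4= r^3 - r^2 - 10*r - 8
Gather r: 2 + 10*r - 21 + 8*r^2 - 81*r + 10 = 8*r^2 - 71*r - 9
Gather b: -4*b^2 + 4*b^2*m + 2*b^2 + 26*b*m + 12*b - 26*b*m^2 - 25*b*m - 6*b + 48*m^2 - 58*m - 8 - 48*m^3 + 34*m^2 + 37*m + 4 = b^2*(4*m - 2) + b*(-26*m^2 + m + 6) - 48*m^3 + 82*m^2 - 21*m - 4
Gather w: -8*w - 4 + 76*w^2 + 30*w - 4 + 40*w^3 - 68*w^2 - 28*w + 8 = 40*w^3 + 8*w^2 - 6*w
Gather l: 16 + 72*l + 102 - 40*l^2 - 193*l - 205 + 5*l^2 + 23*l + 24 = -35*l^2 - 98*l - 63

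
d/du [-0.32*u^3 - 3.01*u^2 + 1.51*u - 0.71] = -0.96*u^2 - 6.02*u + 1.51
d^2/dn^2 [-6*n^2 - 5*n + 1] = -12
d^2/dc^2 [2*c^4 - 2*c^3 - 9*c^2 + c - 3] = 24*c^2 - 12*c - 18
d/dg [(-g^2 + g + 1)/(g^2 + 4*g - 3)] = (-5*g^2 + 4*g - 7)/(g^4 + 8*g^3 + 10*g^2 - 24*g + 9)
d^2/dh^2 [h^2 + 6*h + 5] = 2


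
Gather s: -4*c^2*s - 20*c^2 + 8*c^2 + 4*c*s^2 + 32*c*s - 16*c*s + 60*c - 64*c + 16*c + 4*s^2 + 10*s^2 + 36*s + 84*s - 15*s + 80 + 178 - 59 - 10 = -12*c^2 + 12*c + s^2*(4*c + 14) + s*(-4*c^2 + 16*c + 105) + 189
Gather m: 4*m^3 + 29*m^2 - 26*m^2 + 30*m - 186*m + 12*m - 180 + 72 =4*m^3 + 3*m^2 - 144*m - 108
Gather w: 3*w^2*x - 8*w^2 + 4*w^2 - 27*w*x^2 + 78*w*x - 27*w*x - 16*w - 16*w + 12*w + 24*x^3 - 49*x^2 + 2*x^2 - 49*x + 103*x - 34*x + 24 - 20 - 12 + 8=w^2*(3*x - 4) + w*(-27*x^2 + 51*x - 20) + 24*x^3 - 47*x^2 + 20*x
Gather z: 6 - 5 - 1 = 0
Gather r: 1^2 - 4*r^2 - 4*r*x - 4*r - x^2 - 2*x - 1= -4*r^2 + r*(-4*x - 4) - x^2 - 2*x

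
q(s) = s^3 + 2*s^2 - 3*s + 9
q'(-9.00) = 204.00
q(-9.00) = -531.00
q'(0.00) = -3.00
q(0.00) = 9.00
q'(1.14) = 5.46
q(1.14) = 9.66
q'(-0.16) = -3.56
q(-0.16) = 9.53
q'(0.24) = -1.87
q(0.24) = 8.41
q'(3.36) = 44.31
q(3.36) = 59.43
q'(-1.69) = -1.19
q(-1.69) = 14.96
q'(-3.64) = 22.19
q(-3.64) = -1.81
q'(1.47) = 9.36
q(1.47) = 12.09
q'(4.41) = 72.98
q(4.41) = 120.43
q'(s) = 3*s^2 + 4*s - 3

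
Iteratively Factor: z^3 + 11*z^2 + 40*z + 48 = (z + 3)*(z^2 + 8*z + 16) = (z + 3)*(z + 4)*(z + 4)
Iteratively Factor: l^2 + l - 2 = (l - 1)*(l + 2)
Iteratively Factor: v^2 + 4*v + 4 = (v + 2)*(v + 2)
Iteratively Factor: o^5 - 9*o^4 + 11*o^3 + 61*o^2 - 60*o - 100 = (o - 5)*(o^4 - 4*o^3 - 9*o^2 + 16*o + 20) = (o - 5)*(o + 1)*(o^3 - 5*o^2 - 4*o + 20) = (o - 5)*(o + 1)*(o + 2)*(o^2 - 7*o + 10) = (o - 5)*(o - 2)*(o + 1)*(o + 2)*(o - 5)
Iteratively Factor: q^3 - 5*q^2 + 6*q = (q - 2)*(q^2 - 3*q) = q*(q - 2)*(q - 3)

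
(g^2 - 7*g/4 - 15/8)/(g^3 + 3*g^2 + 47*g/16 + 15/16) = 2*(2*g - 5)/(4*g^2 + 9*g + 5)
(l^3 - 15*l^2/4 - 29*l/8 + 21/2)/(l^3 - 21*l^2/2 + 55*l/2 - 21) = (l^2 - 9*l/4 - 7)/(l^2 - 9*l + 14)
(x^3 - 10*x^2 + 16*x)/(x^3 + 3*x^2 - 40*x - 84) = x*(x^2 - 10*x + 16)/(x^3 + 3*x^2 - 40*x - 84)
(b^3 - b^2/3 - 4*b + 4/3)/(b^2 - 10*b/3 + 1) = (b^2 - 4)/(b - 3)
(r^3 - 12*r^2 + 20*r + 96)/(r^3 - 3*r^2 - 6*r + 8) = (r^2 - 14*r + 48)/(r^2 - 5*r + 4)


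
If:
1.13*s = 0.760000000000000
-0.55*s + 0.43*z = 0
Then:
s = 0.67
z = 0.86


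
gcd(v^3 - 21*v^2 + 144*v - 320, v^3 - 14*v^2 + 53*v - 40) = v^2 - 13*v + 40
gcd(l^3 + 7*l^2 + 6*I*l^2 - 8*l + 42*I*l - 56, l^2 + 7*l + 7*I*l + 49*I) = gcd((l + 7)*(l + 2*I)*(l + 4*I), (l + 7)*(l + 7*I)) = l + 7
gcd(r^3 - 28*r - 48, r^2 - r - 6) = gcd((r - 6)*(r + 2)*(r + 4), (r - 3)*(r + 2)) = r + 2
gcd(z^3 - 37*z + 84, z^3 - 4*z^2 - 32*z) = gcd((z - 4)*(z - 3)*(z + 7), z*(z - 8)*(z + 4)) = 1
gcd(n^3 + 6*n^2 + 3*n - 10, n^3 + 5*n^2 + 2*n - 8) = n^2 + n - 2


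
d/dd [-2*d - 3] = -2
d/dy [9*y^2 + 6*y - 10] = 18*y + 6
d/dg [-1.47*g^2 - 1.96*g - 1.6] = -2.94*g - 1.96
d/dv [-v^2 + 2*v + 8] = 2 - 2*v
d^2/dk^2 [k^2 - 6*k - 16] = 2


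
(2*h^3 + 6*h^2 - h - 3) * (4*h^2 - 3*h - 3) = 8*h^5 + 18*h^4 - 28*h^3 - 27*h^2 + 12*h + 9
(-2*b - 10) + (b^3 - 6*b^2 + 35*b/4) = b^3 - 6*b^2 + 27*b/4 - 10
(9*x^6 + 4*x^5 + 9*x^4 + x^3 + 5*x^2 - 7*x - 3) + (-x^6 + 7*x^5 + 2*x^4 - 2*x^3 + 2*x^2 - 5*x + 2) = 8*x^6 + 11*x^5 + 11*x^4 - x^3 + 7*x^2 - 12*x - 1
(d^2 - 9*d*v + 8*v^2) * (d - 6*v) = d^3 - 15*d^2*v + 62*d*v^2 - 48*v^3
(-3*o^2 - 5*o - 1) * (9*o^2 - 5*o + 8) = -27*o^4 - 30*o^3 - 8*o^2 - 35*o - 8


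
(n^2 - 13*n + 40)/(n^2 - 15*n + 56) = (n - 5)/(n - 7)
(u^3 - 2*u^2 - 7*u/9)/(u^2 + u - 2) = u*(9*u^2 - 18*u - 7)/(9*(u^2 + u - 2))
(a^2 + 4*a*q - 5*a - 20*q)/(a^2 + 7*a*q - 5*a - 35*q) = (a + 4*q)/(a + 7*q)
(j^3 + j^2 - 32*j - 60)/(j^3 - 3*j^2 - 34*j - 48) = (j^2 - j - 30)/(j^2 - 5*j - 24)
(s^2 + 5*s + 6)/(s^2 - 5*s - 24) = (s + 2)/(s - 8)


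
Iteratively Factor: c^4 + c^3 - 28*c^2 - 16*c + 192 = (c - 3)*(c^3 + 4*c^2 - 16*c - 64) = (c - 3)*(c + 4)*(c^2 - 16) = (c - 4)*(c - 3)*(c + 4)*(c + 4)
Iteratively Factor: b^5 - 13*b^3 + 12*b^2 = (b - 3)*(b^4 + 3*b^3 - 4*b^2) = (b - 3)*(b + 4)*(b^3 - b^2) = (b - 3)*(b - 1)*(b + 4)*(b^2) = b*(b - 3)*(b - 1)*(b + 4)*(b)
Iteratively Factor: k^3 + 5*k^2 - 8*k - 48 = (k + 4)*(k^2 + k - 12) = (k + 4)^2*(k - 3)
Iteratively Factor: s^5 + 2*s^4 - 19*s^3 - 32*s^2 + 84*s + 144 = (s + 2)*(s^4 - 19*s^2 + 6*s + 72) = (s - 3)*(s + 2)*(s^3 + 3*s^2 - 10*s - 24) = (s - 3)*(s + 2)*(s + 4)*(s^2 - s - 6) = (s - 3)^2*(s + 2)*(s + 4)*(s + 2)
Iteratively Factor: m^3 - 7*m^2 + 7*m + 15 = (m - 3)*(m^2 - 4*m - 5) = (m - 5)*(m - 3)*(m + 1)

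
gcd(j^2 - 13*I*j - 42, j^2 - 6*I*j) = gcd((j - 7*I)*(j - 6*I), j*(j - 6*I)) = j - 6*I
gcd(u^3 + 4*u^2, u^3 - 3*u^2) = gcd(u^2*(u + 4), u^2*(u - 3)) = u^2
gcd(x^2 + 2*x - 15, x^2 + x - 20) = x + 5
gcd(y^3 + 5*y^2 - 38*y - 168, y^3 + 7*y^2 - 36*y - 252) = y^2 + y - 42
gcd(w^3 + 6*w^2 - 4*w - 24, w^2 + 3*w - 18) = w + 6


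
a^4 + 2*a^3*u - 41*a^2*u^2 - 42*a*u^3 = a*(a - 6*u)*(a + u)*(a + 7*u)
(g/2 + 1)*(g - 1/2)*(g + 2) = g^3/2 + 7*g^2/4 + g - 1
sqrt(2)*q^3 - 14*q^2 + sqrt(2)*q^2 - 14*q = q*(q - 7*sqrt(2))*(sqrt(2)*q + sqrt(2))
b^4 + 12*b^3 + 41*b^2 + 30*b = b*(b + 1)*(b + 5)*(b + 6)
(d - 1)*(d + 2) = d^2 + d - 2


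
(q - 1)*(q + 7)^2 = q^3 + 13*q^2 + 35*q - 49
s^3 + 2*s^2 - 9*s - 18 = (s - 3)*(s + 2)*(s + 3)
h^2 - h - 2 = (h - 2)*(h + 1)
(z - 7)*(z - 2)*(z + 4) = z^3 - 5*z^2 - 22*z + 56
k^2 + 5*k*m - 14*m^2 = (k - 2*m)*(k + 7*m)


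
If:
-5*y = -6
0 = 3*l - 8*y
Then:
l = 16/5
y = 6/5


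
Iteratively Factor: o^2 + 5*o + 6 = (o + 2)*(o + 3)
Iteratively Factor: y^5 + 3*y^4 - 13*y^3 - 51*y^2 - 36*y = (y + 1)*(y^4 + 2*y^3 - 15*y^2 - 36*y) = (y - 4)*(y + 1)*(y^3 + 6*y^2 + 9*y) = (y - 4)*(y + 1)*(y + 3)*(y^2 + 3*y) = y*(y - 4)*(y + 1)*(y + 3)*(y + 3)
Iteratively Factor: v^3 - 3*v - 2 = (v + 1)*(v^2 - v - 2) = (v - 2)*(v + 1)*(v + 1)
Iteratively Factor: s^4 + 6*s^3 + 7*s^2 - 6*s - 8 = (s + 4)*(s^3 + 2*s^2 - s - 2) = (s + 2)*(s + 4)*(s^2 - 1) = (s + 1)*(s + 2)*(s + 4)*(s - 1)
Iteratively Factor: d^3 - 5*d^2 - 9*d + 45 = (d - 5)*(d^2 - 9) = (d - 5)*(d + 3)*(d - 3)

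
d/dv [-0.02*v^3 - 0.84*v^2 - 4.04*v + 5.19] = -0.06*v^2 - 1.68*v - 4.04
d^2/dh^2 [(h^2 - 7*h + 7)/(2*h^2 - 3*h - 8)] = 22*(-2*h^3 + 12*h^2 - 42*h + 37)/(8*h^6 - 36*h^5 - 42*h^4 + 261*h^3 + 168*h^2 - 576*h - 512)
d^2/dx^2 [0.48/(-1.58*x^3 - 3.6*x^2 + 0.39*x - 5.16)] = ((4.5504*x + 3.456)*(1.58*x^3 + 3.6*x^2 - 0.39*x + 5.16) - 0.48*(4.74*x^2 + 7.2*x - 0.39)*(9.48*x^2 + 14.4*x - 0.78))/(1.58*x^3 + 3.6*x^2 - 0.39*x + 5.16)^3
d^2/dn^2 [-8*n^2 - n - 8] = -16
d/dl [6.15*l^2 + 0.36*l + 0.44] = 12.3*l + 0.36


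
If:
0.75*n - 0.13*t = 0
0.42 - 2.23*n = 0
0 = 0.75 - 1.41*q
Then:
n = 0.19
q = 0.53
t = 1.09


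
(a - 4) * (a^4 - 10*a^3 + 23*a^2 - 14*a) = a^5 - 14*a^4 + 63*a^3 - 106*a^2 + 56*a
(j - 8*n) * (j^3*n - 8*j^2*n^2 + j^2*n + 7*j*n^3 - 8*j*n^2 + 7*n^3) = j^4*n - 16*j^3*n^2 + j^3*n + 71*j^2*n^3 - 16*j^2*n^2 - 56*j*n^4 + 71*j*n^3 - 56*n^4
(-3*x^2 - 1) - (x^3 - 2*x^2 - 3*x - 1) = -x^3 - x^2 + 3*x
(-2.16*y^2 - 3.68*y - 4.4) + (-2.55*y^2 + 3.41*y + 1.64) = -4.71*y^2 - 0.27*y - 2.76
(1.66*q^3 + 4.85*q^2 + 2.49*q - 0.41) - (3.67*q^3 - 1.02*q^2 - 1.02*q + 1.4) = -2.01*q^3 + 5.87*q^2 + 3.51*q - 1.81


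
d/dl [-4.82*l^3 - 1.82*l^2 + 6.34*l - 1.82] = -14.46*l^2 - 3.64*l + 6.34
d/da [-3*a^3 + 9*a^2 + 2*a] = -9*a^2 + 18*a + 2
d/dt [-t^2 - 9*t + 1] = -2*t - 9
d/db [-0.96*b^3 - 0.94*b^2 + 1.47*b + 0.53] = -2.88*b^2 - 1.88*b + 1.47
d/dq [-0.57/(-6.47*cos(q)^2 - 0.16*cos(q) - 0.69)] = (7.3758*cos(q) + 0.0912)*sin(q)/(6.47*cos(q)^2 + 0.16*cos(q) + 0.69)^2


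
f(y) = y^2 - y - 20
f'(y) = 2*y - 1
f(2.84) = -14.77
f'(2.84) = 4.68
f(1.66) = -18.90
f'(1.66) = 2.32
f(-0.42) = -19.40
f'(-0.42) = -1.84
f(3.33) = -12.24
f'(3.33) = 5.66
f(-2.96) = -8.28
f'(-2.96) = -6.92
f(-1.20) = -17.36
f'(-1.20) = -3.40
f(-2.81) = -9.29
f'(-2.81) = -6.62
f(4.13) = -7.07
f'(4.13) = 7.26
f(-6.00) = 22.00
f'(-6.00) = -13.00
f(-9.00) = 70.00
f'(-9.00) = -19.00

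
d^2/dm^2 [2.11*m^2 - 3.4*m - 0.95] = 4.22000000000000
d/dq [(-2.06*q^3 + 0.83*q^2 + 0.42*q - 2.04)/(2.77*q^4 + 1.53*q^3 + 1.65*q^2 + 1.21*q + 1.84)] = (5.7062*q^6 - 4.5982*q^5 - 8.1591*q^4 + 16.3328*q^3 - 1.6963*q^2 + 9.7864*q + 3.2412)/(7.6729*q^8 + 8.4762*q^7 + 11.4819*q^6 + 11.7524*q^5 + 16.6187*q^4 + 9.6234*q^3 + 7.5361*q^2 + 4.4528*q + 3.3856)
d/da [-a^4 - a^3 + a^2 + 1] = a*(-4*a^2 - 3*a + 2)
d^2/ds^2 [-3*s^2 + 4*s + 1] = -6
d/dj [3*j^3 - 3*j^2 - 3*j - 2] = 9*j^2 - 6*j - 3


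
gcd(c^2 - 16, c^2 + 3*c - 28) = c - 4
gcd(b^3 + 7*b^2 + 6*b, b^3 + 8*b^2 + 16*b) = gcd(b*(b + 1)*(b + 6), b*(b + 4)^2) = b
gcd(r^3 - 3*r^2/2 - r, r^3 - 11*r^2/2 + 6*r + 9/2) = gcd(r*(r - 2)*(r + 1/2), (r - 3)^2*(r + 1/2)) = r + 1/2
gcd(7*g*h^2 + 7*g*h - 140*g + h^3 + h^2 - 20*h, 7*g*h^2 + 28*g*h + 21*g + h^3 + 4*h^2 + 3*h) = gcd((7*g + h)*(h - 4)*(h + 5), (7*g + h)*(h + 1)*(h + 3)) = 7*g + h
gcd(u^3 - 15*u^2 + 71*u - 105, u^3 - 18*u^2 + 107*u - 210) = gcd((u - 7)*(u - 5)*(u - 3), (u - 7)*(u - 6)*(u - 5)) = u^2 - 12*u + 35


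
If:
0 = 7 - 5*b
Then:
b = 7/5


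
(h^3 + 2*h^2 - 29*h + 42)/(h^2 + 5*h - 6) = (h^3 + 2*h^2 - 29*h + 42)/(h^2 + 5*h - 6)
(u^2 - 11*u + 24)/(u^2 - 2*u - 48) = (u - 3)/(u + 6)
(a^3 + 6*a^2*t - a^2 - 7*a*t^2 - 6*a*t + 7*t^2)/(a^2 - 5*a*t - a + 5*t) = (-a^2 - 6*a*t + 7*t^2)/(-a + 5*t)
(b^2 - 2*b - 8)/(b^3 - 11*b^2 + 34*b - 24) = (b + 2)/(b^2 - 7*b + 6)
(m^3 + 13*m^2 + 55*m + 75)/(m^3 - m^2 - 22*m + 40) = (m^2 + 8*m + 15)/(m^2 - 6*m + 8)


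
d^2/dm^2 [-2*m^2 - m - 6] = -4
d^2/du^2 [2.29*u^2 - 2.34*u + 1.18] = 4.58000000000000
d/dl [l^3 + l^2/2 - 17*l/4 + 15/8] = 3*l^2 + l - 17/4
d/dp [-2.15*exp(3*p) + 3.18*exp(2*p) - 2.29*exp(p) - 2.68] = (-6.45*exp(2*p) + 6.36*exp(p) - 2.29)*exp(p)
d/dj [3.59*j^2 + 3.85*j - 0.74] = 7.18*j + 3.85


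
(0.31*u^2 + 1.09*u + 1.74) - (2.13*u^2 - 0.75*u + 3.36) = -1.82*u^2 + 1.84*u - 1.62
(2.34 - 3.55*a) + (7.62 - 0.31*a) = 9.96 - 3.86*a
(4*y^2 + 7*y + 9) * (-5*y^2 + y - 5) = -20*y^4 - 31*y^3 - 58*y^2 - 26*y - 45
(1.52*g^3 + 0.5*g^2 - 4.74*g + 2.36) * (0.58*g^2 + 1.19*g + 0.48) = 0.8816*g^5 + 2.0988*g^4 - 1.4246*g^3 - 4.0318*g^2 + 0.5332*g + 1.1328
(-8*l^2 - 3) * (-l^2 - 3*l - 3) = 8*l^4 + 24*l^3 + 27*l^2 + 9*l + 9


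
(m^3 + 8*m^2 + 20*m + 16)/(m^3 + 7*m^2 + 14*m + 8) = (m + 2)/(m + 1)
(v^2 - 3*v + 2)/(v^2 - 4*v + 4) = (v - 1)/(v - 2)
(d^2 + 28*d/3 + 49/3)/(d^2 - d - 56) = (d + 7/3)/(d - 8)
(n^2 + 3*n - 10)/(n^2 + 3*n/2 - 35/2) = 2*(n - 2)/(2*n - 7)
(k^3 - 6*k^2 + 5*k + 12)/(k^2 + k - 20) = (k^2 - 2*k - 3)/(k + 5)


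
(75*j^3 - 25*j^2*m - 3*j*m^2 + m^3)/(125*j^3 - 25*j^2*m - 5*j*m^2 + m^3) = (3*j - m)/(5*j - m)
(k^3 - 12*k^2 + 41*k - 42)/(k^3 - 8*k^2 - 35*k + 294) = (k^2 - 5*k + 6)/(k^2 - k - 42)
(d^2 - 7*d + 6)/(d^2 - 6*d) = (d - 1)/d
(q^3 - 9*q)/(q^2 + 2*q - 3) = q*(q - 3)/(q - 1)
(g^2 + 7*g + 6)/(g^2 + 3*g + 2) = (g + 6)/(g + 2)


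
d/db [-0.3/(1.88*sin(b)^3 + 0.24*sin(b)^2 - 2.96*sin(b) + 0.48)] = (1.692*sin(b)^2 + 0.144*sin(b) - 0.888)*cos(b)/(1.88*sin(b)^3 + 0.24*sin(b)^2 - 2.96*sin(b) + 0.48)^2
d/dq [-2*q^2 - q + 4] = -4*q - 1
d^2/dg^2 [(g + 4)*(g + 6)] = 2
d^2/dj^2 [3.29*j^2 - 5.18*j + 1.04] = 6.58000000000000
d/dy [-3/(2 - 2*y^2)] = -3*y/(y^2 - 1)^2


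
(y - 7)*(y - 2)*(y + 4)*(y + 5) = y^4 - 47*y^2 - 54*y + 280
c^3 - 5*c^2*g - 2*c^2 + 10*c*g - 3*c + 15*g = (c - 3)*(c + 1)*(c - 5*g)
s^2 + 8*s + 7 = (s + 1)*(s + 7)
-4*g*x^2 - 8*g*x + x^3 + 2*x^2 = x*(-4*g + x)*(x + 2)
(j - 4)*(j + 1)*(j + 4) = j^3 + j^2 - 16*j - 16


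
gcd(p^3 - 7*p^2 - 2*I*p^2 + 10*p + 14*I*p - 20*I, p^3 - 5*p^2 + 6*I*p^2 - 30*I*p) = p - 5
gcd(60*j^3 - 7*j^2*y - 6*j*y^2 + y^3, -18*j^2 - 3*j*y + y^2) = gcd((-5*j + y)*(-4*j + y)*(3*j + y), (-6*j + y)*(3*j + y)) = 3*j + y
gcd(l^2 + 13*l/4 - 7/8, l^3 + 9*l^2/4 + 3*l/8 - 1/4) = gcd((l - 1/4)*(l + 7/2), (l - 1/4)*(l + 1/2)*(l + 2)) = l - 1/4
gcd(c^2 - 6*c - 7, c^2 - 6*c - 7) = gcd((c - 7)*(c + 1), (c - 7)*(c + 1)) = c^2 - 6*c - 7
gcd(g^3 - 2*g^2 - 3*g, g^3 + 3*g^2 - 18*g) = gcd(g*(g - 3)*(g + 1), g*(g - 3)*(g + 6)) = g^2 - 3*g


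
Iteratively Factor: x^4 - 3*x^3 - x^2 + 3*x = (x - 3)*(x^3 - x) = (x - 3)*(x + 1)*(x^2 - x) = x*(x - 3)*(x + 1)*(x - 1)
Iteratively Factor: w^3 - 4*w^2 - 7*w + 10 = (w - 1)*(w^2 - 3*w - 10) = (w - 5)*(w - 1)*(w + 2)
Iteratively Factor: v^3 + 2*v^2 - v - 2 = (v + 2)*(v^2 - 1) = (v + 1)*(v + 2)*(v - 1)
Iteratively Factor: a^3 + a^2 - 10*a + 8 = (a + 4)*(a^2 - 3*a + 2) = (a - 1)*(a + 4)*(a - 2)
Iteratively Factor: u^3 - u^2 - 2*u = (u - 2)*(u^2 + u) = u*(u - 2)*(u + 1)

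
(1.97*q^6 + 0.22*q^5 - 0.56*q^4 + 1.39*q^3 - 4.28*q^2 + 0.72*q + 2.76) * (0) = 0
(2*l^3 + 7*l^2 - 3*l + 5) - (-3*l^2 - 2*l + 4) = 2*l^3 + 10*l^2 - l + 1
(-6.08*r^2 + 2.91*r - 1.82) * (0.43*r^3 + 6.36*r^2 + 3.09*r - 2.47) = -2.6144*r^5 - 37.4175*r^4 - 1.06219999999999*r^3 + 12.4343*r^2 - 12.8115*r + 4.4954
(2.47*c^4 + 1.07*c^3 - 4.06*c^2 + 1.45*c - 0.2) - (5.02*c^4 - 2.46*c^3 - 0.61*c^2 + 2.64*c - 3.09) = -2.55*c^4 + 3.53*c^3 - 3.45*c^2 - 1.19*c + 2.89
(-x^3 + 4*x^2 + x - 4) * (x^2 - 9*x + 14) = -x^5 + 13*x^4 - 49*x^3 + 43*x^2 + 50*x - 56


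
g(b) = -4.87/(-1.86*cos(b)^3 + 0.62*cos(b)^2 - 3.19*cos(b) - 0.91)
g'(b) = -4.87*(-5.58*sin(b)*cos(b)^2 + 1.24*sin(b)*cos(b) - 3.19*sin(b))/(-1.86*cos(b)^3 + 0.62*cos(b)^2 - 3.19*cos(b) - 0.91)^2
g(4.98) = 2.79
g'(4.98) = -5.02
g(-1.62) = 6.48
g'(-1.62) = -28.13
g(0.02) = 0.91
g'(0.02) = 0.03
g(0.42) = 1.03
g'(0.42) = 0.60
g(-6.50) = 0.94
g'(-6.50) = -0.29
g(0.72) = 1.30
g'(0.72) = 1.24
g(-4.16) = -4.05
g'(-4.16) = 15.40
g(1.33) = 2.93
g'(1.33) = 5.51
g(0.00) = 0.91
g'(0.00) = 0.00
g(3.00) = -1.04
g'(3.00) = 0.31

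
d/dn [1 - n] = -1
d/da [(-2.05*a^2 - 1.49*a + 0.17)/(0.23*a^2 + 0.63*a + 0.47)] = (-0.9488*a^2 - 2.0052*a - 0.8074)/(0.0529*a^4 + 0.2898*a^3 + 0.6131*a^2 + 0.5922*a + 0.2209)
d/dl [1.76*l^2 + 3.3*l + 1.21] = 3.52*l + 3.3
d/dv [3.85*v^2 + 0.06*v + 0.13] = 7.7*v + 0.06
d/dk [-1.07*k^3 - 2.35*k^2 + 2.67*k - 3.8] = -3.21*k^2 - 4.7*k + 2.67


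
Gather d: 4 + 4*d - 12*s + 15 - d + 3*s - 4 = 3*d - 9*s + 15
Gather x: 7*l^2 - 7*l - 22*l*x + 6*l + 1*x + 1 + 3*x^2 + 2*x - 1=7*l^2 - l + 3*x^2 + x*(3 - 22*l)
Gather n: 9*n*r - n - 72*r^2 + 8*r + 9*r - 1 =n*(9*r - 1) - 72*r^2 + 17*r - 1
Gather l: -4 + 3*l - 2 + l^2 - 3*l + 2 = l^2 - 4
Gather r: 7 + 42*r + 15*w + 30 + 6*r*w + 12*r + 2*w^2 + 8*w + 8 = r*(6*w + 54) + 2*w^2 + 23*w + 45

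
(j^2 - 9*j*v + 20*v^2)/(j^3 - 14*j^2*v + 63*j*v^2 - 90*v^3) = (j - 4*v)/(j^2 - 9*j*v + 18*v^2)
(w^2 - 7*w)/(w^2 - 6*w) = (w - 7)/(w - 6)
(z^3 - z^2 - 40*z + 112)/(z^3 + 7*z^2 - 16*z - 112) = (z - 4)/(z + 4)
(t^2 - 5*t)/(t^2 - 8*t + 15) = t/(t - 3)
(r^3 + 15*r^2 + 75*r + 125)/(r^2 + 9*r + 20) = (r^2 + 10*r + 25)/(r + 4)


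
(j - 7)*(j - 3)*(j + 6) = j^3 - 4*j^2 - 39*j + 126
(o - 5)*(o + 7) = o^2 + 2*o - 35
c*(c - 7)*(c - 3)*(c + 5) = c^4 - 5*c^3 - 29*c^2 + 105*c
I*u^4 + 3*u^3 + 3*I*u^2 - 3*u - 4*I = (u - 1)*(u - 4*I)*(u + I)*(I*u + I)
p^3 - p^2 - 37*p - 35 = (p - 7)*(p + 1)*(p + 5)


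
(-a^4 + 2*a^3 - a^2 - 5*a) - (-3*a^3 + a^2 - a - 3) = -a^4 + 5*a^3 - 2*a^2 - 4*a + 3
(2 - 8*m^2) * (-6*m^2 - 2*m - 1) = 48*m^4 + 16*m^3 - 4*m^2 - 4*m - 2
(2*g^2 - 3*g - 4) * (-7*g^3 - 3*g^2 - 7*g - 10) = -14*g^5 + 15*g^4 + 23*g^3 + 13*g^2 + 58*g + 40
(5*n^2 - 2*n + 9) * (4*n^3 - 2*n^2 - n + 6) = 20*n^5 - 18*n^4 + 35*n^3 + 14*n^2 - 21*n + 54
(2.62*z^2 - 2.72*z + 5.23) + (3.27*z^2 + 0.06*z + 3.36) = 5.89*z^2 - 2.66*z + 8.59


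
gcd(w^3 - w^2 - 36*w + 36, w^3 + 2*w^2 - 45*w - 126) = w + 6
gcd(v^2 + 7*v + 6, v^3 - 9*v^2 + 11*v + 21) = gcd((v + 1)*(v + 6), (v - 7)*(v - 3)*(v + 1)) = v + 1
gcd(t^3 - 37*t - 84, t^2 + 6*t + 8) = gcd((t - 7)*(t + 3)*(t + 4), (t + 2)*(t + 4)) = t + 4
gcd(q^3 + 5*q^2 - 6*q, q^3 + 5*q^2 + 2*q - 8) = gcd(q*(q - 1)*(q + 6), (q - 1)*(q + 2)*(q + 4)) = q - 1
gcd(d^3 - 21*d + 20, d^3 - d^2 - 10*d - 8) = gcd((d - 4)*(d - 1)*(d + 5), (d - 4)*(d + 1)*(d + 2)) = d - 4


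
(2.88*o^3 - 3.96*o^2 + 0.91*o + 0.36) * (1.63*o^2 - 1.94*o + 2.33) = 4.6944*o^5 - 12.042*o^4 + 15.8761*o^3 - 10.4054*o^2 + 1.4219*o + 0.8388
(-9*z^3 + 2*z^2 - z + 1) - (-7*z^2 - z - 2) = -9*z^3 + 9*z^2 + 3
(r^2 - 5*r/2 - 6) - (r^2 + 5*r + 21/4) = -15*r/2 - 45/4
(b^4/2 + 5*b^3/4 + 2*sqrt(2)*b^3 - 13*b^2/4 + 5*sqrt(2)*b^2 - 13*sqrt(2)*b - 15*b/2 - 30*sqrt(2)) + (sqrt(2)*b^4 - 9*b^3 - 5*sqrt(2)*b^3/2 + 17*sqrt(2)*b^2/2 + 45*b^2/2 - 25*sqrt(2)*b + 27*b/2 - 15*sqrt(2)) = b^4/2 + sqrt(2)*b^4 - 31*b^3/4 - sqrt(2)*b^3/2 + 27*sqrt(2)*b^2/2 + 77*b^2/4 - 38*sqrt(2)*b + 6*b - 45*sqrt(2)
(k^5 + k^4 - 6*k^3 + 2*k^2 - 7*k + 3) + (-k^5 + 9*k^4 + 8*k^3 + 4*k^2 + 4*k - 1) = 10*k^4 + 2*k^3 + 6*k^2 - 3*k + 2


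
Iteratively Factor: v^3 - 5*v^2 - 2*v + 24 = (v + 2)*(v^2 - 7*v + 12) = (v - 4)*(v + 2)*(v - 3)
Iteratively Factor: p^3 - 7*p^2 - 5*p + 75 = (p - 5)*(p^2 - 2*p - 15) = (p - 5)^2*(p + 3)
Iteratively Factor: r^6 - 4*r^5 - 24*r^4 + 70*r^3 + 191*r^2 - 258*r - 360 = (r + 3)*(r^5 - 7*r^4 - 3*r^3 + 79*r^2 - 46*r - 120) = (r + 3)^2*(r^4 - 10*r^3 + 27*r^2 - 2*r - 40) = (r - 4)*(r + 3)^2*(r^3 - 6*r^2 + 3*r + 10) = (r - 4)*(r - 2)*(r + 3)^2*(r^2 - 4*r - 5) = (r - 4)*(r - 2)*(r + 1)*(r + 3)^2*(r - 5)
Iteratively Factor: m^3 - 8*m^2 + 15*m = (m - 5)*(m^2 - 3*m) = (m - 5)*(m - 3)*(m)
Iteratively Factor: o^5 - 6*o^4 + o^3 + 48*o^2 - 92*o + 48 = (o - 2)*(o^4 - 4*o^3 - 7*o^2 + 34*o - 24) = (o - 2)^2*(o^3 - 2*o^2 - 11*o + 12) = (o - 2)^2*(o + 3)*(o^2 - 5*o + 4) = (o - 2)^2*(o - 1)*(o + 3)*(o - 4)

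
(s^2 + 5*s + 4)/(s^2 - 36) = (s^2 + 5*s + 4)/(s^2 - 36)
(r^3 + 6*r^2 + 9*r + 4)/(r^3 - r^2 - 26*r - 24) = (r + 1)/(r - 6)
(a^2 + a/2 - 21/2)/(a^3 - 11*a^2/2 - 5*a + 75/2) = (2*a + 7)/(2*a^2 - 5*a - 25)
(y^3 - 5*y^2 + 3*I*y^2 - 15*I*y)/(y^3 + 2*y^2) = (y^2 + y*(-5 + 3*I) - 15*I)/(y*(y + 2))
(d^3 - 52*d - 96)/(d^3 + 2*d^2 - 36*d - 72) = (d - 8)/(d - 6)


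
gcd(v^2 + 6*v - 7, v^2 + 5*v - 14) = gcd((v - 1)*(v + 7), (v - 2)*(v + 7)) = v + 7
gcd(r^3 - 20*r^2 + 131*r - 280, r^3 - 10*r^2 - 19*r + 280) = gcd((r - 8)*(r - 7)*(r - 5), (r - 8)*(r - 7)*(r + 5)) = r^2 - 15*r + 56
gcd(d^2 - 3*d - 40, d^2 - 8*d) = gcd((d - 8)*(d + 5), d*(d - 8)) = d - 8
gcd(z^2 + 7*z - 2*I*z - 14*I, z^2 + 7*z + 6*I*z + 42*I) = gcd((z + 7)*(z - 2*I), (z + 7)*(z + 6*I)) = z + 7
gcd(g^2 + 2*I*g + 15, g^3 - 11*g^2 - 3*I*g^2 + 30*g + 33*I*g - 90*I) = g - 3*I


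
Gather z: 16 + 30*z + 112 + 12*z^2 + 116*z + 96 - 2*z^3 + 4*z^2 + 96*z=-2*z^3 + 16*z^2 + 242*z + 224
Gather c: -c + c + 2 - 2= 0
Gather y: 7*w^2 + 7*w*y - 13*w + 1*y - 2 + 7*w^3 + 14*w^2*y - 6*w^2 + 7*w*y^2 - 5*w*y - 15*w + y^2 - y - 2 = 7*w^3 + w^2 - 28*w + y^2*(7*w + 1) + y*(14*w^2 + 2*w) - 4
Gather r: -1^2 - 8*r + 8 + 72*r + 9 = 64*r + 16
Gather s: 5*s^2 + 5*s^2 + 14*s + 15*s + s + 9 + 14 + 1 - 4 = 10*s^2 + 30*s + 20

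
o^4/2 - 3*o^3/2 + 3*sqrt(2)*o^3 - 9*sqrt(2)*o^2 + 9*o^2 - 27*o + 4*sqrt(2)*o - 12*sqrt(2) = (o/2 + sqrt(2)/2)*(o - 3)*(o + sqrt(2))*(o + 4*sqrt(2))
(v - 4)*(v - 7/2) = v^2 - 15*v/2 + 14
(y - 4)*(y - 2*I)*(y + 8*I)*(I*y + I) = I*y^4 - 6*y^3 - 3*I*y^3 + 18*y^2 + 12*I*y^2 + 24*y - 48*I*y - 64*I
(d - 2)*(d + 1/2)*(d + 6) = d^3 + 9*d^2/2 - 10*d - 6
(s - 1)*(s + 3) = s^2 + 2*s - 3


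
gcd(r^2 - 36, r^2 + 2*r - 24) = r + 6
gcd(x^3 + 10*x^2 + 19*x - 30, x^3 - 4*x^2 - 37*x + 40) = x^2 + 4*x - 5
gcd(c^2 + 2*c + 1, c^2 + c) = c + 1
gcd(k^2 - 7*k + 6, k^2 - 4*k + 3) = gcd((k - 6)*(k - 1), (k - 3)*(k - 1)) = k - 1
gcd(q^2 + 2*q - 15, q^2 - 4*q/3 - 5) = q - 3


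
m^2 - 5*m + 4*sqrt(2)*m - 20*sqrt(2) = (m - 5)*(m + 4*sqrt(2))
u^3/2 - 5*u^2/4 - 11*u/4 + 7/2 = (u/2 + 1)*(u - 7/2)*(u - 1)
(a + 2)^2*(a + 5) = a^3 + 9*a^2 + 24*a + 20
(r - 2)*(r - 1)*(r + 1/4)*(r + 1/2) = r^4 - 9*r^3/4 - r^2/8 + 9*r/8 + 1/4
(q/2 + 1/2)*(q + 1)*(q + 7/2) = q^3/2 + 11*q^2/4 + 4*q + 7/4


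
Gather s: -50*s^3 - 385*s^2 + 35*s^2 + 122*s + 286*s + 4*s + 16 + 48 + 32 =-50*s^3 - 350*s^2 + 412*s + 96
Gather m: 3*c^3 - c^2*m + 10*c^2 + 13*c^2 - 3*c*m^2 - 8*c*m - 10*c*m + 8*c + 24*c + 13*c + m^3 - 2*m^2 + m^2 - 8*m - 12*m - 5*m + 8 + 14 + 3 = 3*c^3 + 23*c^2 + 45*c + m^3 + m^2*(-3*c - 1) + m*(-c^2 - 18*c - 25) + 25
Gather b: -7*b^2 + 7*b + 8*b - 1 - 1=-7*b^2 + 15*b - 2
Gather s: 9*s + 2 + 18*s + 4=27*s + 6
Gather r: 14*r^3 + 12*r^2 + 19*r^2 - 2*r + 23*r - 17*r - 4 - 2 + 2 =14*r^3 + 31*r^2 + 4*r - 4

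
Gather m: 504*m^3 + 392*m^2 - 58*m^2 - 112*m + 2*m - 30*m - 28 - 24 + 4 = 504*m^3 + 334*m^2 - 140*m - 48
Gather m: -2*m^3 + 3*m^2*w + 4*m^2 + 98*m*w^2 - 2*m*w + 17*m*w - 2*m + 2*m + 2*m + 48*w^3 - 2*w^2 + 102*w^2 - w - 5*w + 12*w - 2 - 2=-2*m^3 + m^2*(3*w + 4) + m*(98*w^2 + 15*w + 2) + 48*w^3 + 100*w^2 + 6*w - 4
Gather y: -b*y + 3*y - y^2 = -y^2 + y*(3 - b)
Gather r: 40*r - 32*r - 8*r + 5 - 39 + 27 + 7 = 0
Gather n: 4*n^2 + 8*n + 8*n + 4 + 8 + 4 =4*n^2 + 16*n + 16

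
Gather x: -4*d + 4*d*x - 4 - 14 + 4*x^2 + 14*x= -4*d + 4*x^2 + x*(4*d + 14) - 18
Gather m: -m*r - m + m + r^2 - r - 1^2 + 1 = -m*r + r^2 - r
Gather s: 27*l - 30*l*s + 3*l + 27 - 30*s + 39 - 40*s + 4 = 30*l + s*(-30*l - 70) + 70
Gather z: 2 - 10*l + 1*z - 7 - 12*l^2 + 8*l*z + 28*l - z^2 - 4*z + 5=-12*l^2 + 18*l - z^2 + z*(8*l - 3)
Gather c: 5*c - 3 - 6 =5*c - 9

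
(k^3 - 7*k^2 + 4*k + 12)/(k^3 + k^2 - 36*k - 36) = (k - 2)/(k + 6)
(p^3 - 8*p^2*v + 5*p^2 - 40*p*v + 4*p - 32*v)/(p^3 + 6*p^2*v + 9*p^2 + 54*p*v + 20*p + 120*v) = (p^2 - 8*p*v + p - 8*v)/(p^2 + 6*p*v + 5*p + 30*v)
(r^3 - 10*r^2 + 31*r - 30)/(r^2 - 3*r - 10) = (r^2 - 5*r + 6)/(r + 2)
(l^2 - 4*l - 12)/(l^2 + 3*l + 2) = (l - 6)/(l + 1)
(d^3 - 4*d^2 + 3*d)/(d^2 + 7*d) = (d^2 - 4*d + 3)/(d + 7)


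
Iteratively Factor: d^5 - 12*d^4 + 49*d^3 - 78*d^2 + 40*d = (d - 4)*(d^4 - 8*d^3 + 17*d^2 - 10*d) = (d - 5)*(d - 4)*(d^3 - 3*d^2 + 2*d) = d*(d - 5)*(d - 4)*(d^2 - 3*d + 2) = d*(d - 5)*(d - 4)*(d - 1)*(d - 2)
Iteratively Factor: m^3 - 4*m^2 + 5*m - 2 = (m - 2)*(m^2 - 2*m + 1) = (m - 2)*(m - 1)*(m - 1)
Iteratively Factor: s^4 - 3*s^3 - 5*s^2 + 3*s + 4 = (s - 1)*(s^3 - 2*s^2 - 7*s - 4) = (s - 1)*(s + 1)*(s^2 - 3*s - 4) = (s - 1)*(s + 1)^2*(s - 4)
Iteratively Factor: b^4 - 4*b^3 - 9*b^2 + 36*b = (b - 4)*(b^3 - 9*b) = (b - 4)*(b + 3)*(b^2 - 3*b) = (b - 4)*(b - 3)*(b + 3)*(b)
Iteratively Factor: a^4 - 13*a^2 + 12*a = (a + 4)*(a^3 - 4*a^2 + 3*a) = a*(a + 4)*(a^2 - 4*a + 3) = a*(a - 1)*(a + 4)*(a - 3)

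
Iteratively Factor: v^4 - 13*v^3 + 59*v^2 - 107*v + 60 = (v - 1)*(v^3 - 12*v^2 + 47*v - 60) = (v - 4)*(v - 1)*(v^2 - 8*v + 15) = (v - 4)*(v - 3)*(v - 1)*(v - 5)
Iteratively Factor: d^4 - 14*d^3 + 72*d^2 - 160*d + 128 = (d - 4)*(d^3 - 10*d^2 + 32*d - 32) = (d - 4)^2*(d^2 - 6*d + 8) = (d - 4)^3*(d - 2)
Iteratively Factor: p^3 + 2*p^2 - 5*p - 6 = (p + 1)*(p^2 + p - 6) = (p + 1)*(p + 3)*(p - 2)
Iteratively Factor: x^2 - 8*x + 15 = (x - 3)*(x - 5)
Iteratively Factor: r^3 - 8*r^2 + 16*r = (r - 4)*(r^2 - 4*r) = r*(r - 4)*(r - 4)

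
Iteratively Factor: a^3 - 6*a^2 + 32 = (a + 2)*(a^2 - 8*a + 16) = (a - 4)*(a + 2)*(a - 4)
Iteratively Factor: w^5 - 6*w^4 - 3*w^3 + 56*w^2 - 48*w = (w - 1)*(w^4 - 5*w^3 - 8*w^2 + 48*w) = (w - 4)*(w - 1)*(w^3 - w^2 - 12*w) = w*(w - 4)*(w - 1)*(w^2 - w - 12) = w*(w - 4)^2*(w - 1)*(w + 3)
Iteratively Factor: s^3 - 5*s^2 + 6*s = (s - 3)*(s^2 - 2*s) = (s - 3)*(s - 2)*(s)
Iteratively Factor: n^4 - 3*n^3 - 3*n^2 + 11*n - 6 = (n + 2)*(n^3 - 5*n^2 + 7*n - 3) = (n - 1)*(n + 2)*(n^2 - 4*n + 3) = (n - 1)^2*(n + 2)*(n - 3)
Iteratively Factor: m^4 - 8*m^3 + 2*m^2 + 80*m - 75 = (m + 3)*(m^3 - 11*m^2 + 35*m - 25) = (m - 5)*(m + 3)*(m^2 - 6*m + 5) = (m - 5)^2*(m + 3)*(m - 1)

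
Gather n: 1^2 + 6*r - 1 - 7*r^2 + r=-7*r^2 + 7*r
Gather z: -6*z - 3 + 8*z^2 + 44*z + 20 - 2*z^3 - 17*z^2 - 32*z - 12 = -2*z^3 - 9*z^2 + 6*z + 5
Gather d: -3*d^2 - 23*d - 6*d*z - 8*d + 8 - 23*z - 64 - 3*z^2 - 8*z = -3*d^2 + d*(-6*z - 31) - 3*z^2 - 31*z - 56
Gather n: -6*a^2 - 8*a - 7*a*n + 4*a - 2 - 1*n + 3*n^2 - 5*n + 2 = -6*a^2 - 4*a + 3*n^2 + n*(-7*a - 6)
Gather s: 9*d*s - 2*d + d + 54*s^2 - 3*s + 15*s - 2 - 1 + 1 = -d + 54*s^2 + s*(9*d + 12) - 2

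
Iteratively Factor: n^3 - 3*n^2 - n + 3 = (n + 1)*(n^2 - 4*n + 3) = (n - 1)*(n + 1)*(n - 3)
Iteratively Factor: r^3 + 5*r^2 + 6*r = (r + 3)*(r^2 + 2*r) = r*(r + 3)*(r + 2)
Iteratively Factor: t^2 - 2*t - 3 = (t + 1)*(t - 3)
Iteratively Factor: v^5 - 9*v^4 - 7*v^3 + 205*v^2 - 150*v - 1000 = (v + 2)*(v^4 - 11*v^3 + 15*v^2 + 175*v - 500) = (v + 2)*(v + 4)*(v^3 - 15*v^2 + 75*v - 125) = (v - 5)*(v + 2)*(v + 4)*(v^2 - 10*v + 25) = (v - 5)^2*(v + 2)*(v + 4)*(v - 5)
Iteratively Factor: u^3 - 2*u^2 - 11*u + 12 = (u - 1)*(u^2 - u - 12) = (u - 1)*(u + 3)*(u - 4)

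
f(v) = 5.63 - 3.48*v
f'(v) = -3.48000000000000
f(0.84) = 2.71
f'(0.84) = -3.48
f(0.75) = 3.02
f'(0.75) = -3.48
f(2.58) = -3.35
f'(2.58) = -3.48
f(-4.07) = 19.79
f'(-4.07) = -3.48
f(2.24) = -2.17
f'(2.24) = -3.48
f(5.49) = -13.48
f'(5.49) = -3.48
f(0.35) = 4.41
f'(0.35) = -3.48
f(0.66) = 3.33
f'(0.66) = -3.48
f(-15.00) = 57.83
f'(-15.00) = -3.48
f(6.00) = -15.25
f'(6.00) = -3.48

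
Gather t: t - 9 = t - 9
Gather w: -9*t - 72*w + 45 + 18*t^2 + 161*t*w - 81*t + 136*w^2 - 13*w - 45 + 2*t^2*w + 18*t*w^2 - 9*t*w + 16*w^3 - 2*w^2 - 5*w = 18*t^2 - 90*t + 16*w^3 + w^2*(18*t + 134) + w*(2*t^2 + 152*t - 90)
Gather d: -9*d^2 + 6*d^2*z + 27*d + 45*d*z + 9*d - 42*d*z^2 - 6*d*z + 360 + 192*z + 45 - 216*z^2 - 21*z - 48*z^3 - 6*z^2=d^2*(6*z - 9) + d*(-42*z^2 + 39*z + 36) - 48*z^3 - 222*z^2 + 171*z + 405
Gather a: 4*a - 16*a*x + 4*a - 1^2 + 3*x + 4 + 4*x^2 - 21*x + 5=a*(8 - 16*x) + 4*x^2 - 18*x + 8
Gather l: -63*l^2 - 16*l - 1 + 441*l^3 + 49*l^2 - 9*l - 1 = 441*l^3 - 14*l^2 - 25*l - 2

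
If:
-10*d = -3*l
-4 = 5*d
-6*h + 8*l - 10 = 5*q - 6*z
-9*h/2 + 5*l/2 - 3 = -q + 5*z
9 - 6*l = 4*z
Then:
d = -4/5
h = -2381/342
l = -8/3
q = 1093/114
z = 25/4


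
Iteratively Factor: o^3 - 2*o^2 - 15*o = (o)*(o^2 - 2*o - 15) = o*(o - 5)*(o + 3)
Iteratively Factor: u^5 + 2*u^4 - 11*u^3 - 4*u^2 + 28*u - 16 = (u - 2)*(u^4 + 4*u^3 - 3*u^2 - 10*u + 8) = (u - 2)*(u - 1)*(u^3 + 5*u^2 + 2*u - 8) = (u - 2)*(u - 1)*(u + 2)*(u^2 + 3*u - 4) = (u - 2)*(u - 1)^2*(u + 2)*(u + 4)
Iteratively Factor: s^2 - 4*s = (s - 4)*(s)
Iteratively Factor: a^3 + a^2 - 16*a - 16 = (a - 4)*(a^2 + 5*a + 4) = (a - 4)*(a + 4)*(a + 1)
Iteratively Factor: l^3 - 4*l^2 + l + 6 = (l - 2)*(l^2 - 2*l - 3) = (l - 2)*(l + 1)*(l - 3)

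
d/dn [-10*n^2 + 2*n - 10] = 2 - 20*n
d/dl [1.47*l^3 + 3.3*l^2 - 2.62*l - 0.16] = 4.41*l^2 + 6.6*l - 2.62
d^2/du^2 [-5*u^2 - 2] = -10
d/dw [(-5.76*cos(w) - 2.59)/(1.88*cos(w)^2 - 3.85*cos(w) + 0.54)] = (-10.8288*cos(w)^2 - 9.7384*cos(w) + 13.0819)*sin(w)/(3.5344*cos(w)^4 - 14.476*cos(w)^3 + 16.8529*cos(w)^2 - 4.158*cos(w) + 0.2916)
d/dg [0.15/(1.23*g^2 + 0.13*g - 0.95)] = (-0.369*g - 0.0195)/(1.23*g^2 + 0.13*g - 0.95)^2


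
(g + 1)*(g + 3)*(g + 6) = g^3 + 10*g^2 + 27*g + 18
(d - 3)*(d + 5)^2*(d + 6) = d^4 + 13*d^3 + 37*d^2 - 105*d - 450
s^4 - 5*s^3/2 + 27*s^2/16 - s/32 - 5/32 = (s - 5/4)*(s - 1)*(s - 1/2)*(s + 1/4)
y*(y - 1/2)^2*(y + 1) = y^4 - 3*y^2/4 + y/4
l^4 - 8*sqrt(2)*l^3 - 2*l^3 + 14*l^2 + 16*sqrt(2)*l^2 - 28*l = l*(l - 2)*(l - 7*sqrt(2))*(l - sqrt(2))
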